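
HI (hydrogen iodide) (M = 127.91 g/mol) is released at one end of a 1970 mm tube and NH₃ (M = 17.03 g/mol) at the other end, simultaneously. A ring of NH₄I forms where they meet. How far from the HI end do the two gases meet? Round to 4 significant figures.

In equal time, each gas travels a distance ∝ its rate ∝ 1/√M, so d_HI/d_NH₃ = √(M_NH₃/M_HI) = √(17.03/127.91) = 0.3649.
With d_HI + d_NH₃ = 1970 mm, d_NH₃ = 1970/(1 + 0.3649) = 1443 mm.
d_HI = 1970 − 1443 = 526.7 mm.

526.7 mm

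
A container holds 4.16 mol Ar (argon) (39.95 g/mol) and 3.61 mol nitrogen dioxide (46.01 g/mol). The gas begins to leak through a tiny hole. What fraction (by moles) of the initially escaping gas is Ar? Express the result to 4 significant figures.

Rate_i ∝ x_i/√M_i (Graham's law weighted by mole fraction), so the effusate composition follows n_i/√M_i.
Mole fraction of Ar in the effusate = (n_Ar/√M_Ar) / (n_Ar/√M_Ar + n_NO₂/√M_NO₂)
= (4.16/√39.95) / (4.16/√39.95 + 3.61/√46.01) = 0.6582/(0.6582 + 0.5322) = 0.5529.

0.5529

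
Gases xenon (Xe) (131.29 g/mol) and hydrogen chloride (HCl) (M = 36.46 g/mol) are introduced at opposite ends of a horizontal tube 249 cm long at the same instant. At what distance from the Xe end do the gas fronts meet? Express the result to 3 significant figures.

85.9 cm

Graham's law gives d_Xe/d_HCl = rate_Xe/rate_HCl = √(M_HCl/M_Xe) = √(36.46/131.29) = 0.5270.
With d_Xe + d_HCl = 249 cm, d_HCl = 249/(1 + 0.5270) = 163.1 cm.
d_Xe = 249 − 163.1 = 85.9 cm.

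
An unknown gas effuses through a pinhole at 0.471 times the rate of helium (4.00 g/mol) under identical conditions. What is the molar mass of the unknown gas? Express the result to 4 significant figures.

From Graham's law, rate_X/rate_He = √(M_He/M_X).
0.471 = √(4.00/M_X)
M_X = 4.00 / 0.471² = 4.00 / 0.2218 = 18.03 g/mol

18.03 g/mol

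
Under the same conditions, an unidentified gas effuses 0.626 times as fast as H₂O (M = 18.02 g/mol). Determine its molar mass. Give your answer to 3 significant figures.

46.0 g/mol

Graham's law gives rate_X/rate_H₂O = √(M_H₂O/M_X).
0.626 = √(18.02/M_X)
M_X = 18.02 / 0.626² = 18.02 / 0.3919 = 46.0 g/mol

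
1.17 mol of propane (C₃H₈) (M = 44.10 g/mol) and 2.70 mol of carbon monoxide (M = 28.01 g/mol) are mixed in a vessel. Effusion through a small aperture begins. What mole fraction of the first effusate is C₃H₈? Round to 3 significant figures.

0.257

Effusion rate of each component ∝ n_i/√M_i (partial pressure × 1/√M).
x_C₃H₈(eff) = (n_C₃H₈/√M_C₃H₈) / (n_C₃H₈/√M_C₃H₈ + n_CO/√M_CO)
= (1.17/√44.10) / (1.17/√44.10 + 2.70/√28.01) = 0.1762/(0.1762 + 0.5102) = 0.257.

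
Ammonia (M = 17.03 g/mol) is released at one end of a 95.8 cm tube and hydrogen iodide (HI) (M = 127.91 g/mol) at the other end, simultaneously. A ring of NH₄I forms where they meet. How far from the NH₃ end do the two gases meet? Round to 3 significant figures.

70.2 cm

In equal time, each gas travels a distance ∝ its rate ∝ 1/√M, so d_NH₃/d_HI = √(M_HI/M_NH₃) = √(127.91/17.03) = 2.741.
With d_NH₃ + d_HI = 95.8 cm, d_HI = 95.8/(1 + 2.741) = 25.61 cm.
d_NH₃ = 95.8 − 25.61 = 70.2 cm.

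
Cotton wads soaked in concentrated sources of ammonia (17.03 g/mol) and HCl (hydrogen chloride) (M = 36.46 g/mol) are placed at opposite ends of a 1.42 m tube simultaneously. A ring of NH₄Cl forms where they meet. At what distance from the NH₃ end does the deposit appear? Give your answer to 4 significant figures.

0.8435 m

The fronts meet when d_NH₃ + d_HCl = L with d_NH₃/d_HCl = √(M_HCl/M_NH₃) (Graham's law). Here √(M_HCl/M_NH₃) = √(36.46/17.03) = 1.463.
With d_NH₃ + d_HCl = 1.42 m, d_HCl = 1.42/(1 + 1.463) = 0.5765 m.
d_NH₃ = 1.42 − 0.5765 = 0.8435 m.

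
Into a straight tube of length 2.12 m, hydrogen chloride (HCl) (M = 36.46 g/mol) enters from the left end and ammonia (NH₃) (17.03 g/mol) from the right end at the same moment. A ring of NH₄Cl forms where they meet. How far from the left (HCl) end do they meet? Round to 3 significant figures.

The fronts meet when d_HCl + d_NH₃ = L with d_HCl/d_NH₃ = √(M_NH₃/M_HCl) (Graham's law). Here √(M_NH₃/M_HCl) = √(17.03/36.46) = 0.6834.
With d_HCl + d_NH₃ = 2.12 m, d_NH₃ = 2.12/(1 + 0.6834) = 1.259 m.
d_HCl = 2.12 − 1.259 = 0.861 m.

0.861 m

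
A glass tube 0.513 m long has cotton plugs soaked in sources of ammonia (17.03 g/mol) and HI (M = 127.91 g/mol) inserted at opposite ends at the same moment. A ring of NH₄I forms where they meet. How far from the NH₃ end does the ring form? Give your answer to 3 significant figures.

0.376 m

Graham's law gives d_NH₃/d_HI = rate_NH₃/rate_HI = √(M_HI/M_NH₃) = √(127.91/17.03) = 2.741.
With d_NH₃ + d_HI = 0.513 m, d_HI = 0.513/(1 + 2.741) = 0.1371 m.
d_NH₃ = 0.513 − 0.1371 = 0.376 m.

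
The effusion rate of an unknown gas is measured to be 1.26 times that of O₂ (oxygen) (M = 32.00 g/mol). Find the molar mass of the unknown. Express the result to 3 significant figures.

Graham's law gives rate_X/rate_O₂ = √(M_O₂/M_X).
1.26 = √(32.00/M_X)
M_X = 32.00 / 1.26² = 32.00 / 1.588 = 20.2 g/mol

20.2 g/mol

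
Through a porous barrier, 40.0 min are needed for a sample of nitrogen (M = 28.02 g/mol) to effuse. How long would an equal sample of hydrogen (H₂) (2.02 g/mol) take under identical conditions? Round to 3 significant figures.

Since effusion rate ∝ 1/√M, t_H₂/t_N₂ = √(M_H₂/M_N₂) = √(2.02/28.02) = √0.07209 = 0.2685.
So the time for H₂ is 40.0 × 0.2685 = 10.7 min.

10.7 min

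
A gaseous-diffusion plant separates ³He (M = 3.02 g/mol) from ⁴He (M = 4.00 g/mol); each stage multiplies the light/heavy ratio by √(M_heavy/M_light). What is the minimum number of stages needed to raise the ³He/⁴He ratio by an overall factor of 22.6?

Per stage α = (4.00/3.02)^(1/2) = 1.32450^0.5, giving ln α = 0.1405.
Need α^N ≥ 22.6 ⇒ N ≥ ln(22.6) / ln α = 3.118 / 0.1405 = 22.19.
So at least 23 stages are needed.

23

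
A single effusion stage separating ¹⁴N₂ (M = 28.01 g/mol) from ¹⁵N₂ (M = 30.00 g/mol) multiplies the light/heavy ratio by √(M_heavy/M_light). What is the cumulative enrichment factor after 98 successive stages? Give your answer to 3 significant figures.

Each stage multiplies the ratio by α = √(30.00/28.01), so after 98 stages the overall factor is α^98 = (30.00/28.01)^(98/2).
= 1.07105^49 = 28.9.

28.9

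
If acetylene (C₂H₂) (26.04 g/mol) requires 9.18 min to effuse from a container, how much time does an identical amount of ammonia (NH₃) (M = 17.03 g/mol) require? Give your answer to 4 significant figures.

By Graham's law, t_NH₃/t_C₂H₂ = √(M_NH₃/M_C₂H₂) = √(17.03/26.04) = √0.6540 = 0.8087.
So the time for NH₃ is 9.18 × 0.8087 = 7.424 min.

7.424 min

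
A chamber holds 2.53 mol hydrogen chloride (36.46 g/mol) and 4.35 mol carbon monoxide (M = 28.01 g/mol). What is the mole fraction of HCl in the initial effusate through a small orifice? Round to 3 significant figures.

The effusion rate of species i is ∝ p_i/√M_i ∝ n_i/√M_i.
Mole fraction of HCl in the effusate = (n_HCl/√M_HCl) / (n_HCl/√M_HCl + n_CO/√M_CO)
= (2.53/√36.46) / (2.53/√36.46 + 4.35/√28.01) = 0.4190/(0.4190 + 0.8219) = 0.338.

0.338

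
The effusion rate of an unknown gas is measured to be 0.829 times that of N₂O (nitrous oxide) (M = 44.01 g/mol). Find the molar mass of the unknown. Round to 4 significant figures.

64.04 g/mol

Since effusion rate ∝ 1/√M, rate_X/rate_N₂O = √(M_N₂O/M_X).
0.829 = √(44.01/M_X)
M_X = 44.01 / 0.829² = 44.01 / 0.6872 = 64.04 g/mol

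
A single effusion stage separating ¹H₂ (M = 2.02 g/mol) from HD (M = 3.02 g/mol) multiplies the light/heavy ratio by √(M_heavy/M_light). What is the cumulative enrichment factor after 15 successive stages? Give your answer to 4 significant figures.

20.41

Overall factor = α^15 with α = √(3.02/2.02), i.e. (3.02/2.02)^(15/2).
= 1.49505^(15/2) = 20.41.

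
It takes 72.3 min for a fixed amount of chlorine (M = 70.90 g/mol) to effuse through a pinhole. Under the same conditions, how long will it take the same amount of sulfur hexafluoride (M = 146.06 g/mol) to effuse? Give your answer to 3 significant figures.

104 min

Graham's law gives t_SF₆/t_Cl₂ = √(M_SF₆/M_Cl₂) = √(146.06/70.90) = √2.060 = 1.435.
So the time for SF₆ is 72.3 × 1.435 = 104 min.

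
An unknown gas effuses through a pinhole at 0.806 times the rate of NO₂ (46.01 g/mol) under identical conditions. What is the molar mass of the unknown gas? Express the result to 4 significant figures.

70.82 g/mol

Graham's law gives rate_X/rate_NO₂ = √(M_NO₂/M_X).
0.806 = √(46.01/M_X)
M_X = 46.01 / 0.806² = 46.01 / 0.6496 = 70.82 g/mol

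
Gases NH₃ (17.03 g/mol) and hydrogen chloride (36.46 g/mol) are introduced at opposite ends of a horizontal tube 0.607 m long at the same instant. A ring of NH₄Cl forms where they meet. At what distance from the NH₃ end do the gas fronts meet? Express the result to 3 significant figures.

Distances travelled in equal time are proportional to diffusion rates, so d_NH₃/d_HCl = √(M_HCl/M_NH₃) = √(36.46/17.03) = 1.463.
With d_NH₃ + d_HCl = 0.607 m, d_HCl = 0.607/(1 + 1.463) = 0.2464 m.
d_NH₃ = 0.607 − 0.2464 = 0.361 m.

0.361 m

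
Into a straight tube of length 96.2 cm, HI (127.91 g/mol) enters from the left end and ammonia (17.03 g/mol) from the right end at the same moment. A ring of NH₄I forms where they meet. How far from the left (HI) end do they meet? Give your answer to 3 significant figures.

The fronts meet when d_HI + d_NH₃ = L with d_HI/d_NH₃ = √(M_NH₃/M_HI) (Graham's law). Here √(M_NH₃/M_HI) = √(17.03/127.91) = 0.3649.
With d_HI + d_NH₃ = 96.2 cm, d_NH₃ = 96.2/(1 + 0.3649) = 70.48 cm.
d_HI = 96.2 − 70.48 = 25.7 cm.

25.7 cm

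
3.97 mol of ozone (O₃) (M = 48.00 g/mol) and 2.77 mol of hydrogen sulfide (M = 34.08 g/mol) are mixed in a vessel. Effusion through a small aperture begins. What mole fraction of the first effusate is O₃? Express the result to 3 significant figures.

0.547

Rate_i ∝ x_i/√M_i (Graham's law weighted by mole fraction), so the effusate composition follows n_i/√M_i.
x_O₃(eff) = (n_O₃/√M_O₃) / (n_O₃/√M_O₃ + n_H₂S/√M_H₂S)
= (3.97/√48.00) / (3.97/√48.00 + 2.77/√34.08) = 0.5730/(0.5730 + 0.4745) = 0.547.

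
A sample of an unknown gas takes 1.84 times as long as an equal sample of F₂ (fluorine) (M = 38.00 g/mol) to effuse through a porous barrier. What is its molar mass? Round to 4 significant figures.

128.7 g/mol

From Graham's law, t_X/t_F₂ = √(M_X/M_F₂).
1.84 = √(M_X/38.00)
M_X = 38.00 × 1.84² = 38.00 × 3.386 = 128.7 g/mol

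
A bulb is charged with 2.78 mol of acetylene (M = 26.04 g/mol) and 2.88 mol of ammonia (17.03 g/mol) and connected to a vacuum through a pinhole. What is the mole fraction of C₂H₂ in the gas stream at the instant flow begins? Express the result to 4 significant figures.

Effusion rate of each component ∝ n_i/√M_i (partial pressure × 1/√M).
So x_C₂H₂ in the escaping gas = (n_C₂H₂/√M_C₂H₂) / Σ(n_i/√M_i)
= (2.78/√26.04) / (2.78/√26.04 + 2.88/√17.03) = 0.5448/(0.5448 + 0.6979) = 0.4384.

0.4384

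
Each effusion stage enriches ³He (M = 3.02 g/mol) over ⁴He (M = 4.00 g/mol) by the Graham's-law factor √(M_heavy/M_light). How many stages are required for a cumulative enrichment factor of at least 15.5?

20

With α = √(4.00/3.02) per stage, ln α = ½ ln(1.32450) = 0.1405.
Need α^N ≥ 15.5 ⇒ N ≥ ln(15.5) / ln α = 2.741 / 0.1405 = 19.51.
Minimum whole number of stages: N = 20.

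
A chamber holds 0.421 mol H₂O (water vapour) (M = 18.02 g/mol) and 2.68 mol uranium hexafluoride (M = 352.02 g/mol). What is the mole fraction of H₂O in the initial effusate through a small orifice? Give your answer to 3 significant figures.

0.410

Rate_i ∝ x_i/√M_i (Graham's law weighted by mole fraction), so the effusate composition follows n_i/√M_i.
x_H₂O(eff) = (n_H₂O/√M_H₂O) / (n_H₂O/√M_H₂O + n_UF₆/√M_UF₆)
= (0.421/√18.02) / (0.421/√18.02 + 2.68/√352.02) = 0.09918/(0.09918 + 0.1428) = 0.410.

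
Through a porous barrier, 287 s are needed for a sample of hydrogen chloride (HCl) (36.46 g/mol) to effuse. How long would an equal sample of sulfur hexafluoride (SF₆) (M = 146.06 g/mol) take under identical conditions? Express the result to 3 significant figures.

By Graham's law, t_SF₆/t_HCl = √(M_SF₆/M_HCl) = √(146.06/36.46) = √4.006 = 2.002.
So the time for SF₆ is 287 × 2.002 = 574 s.

574 s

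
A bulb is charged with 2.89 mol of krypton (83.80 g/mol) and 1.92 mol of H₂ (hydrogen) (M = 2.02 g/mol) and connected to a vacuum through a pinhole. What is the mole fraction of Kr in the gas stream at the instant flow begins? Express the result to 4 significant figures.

0.1894

Effusion rate of each component ∝ n_i/√M_i (partial pressure × 1/√M).
Mole fraction of Kr in the effusate = (n_Kr/√M_Kr) / (n_Kr/√M_Kr + n_H₂/√M_H₂)
= (2.89/√83.80) / (2.89/√83.80 + 1.92/√2.02) = 0.3157/(0.3157 + 1.351) = 0.1894.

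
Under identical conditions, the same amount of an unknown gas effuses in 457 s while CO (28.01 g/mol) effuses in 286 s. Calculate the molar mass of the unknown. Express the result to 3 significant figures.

71.5 g/mol

From Graham's law, t_X/t_CO = √(M_X/M_CO).
457/286 = 1.598 = √(M_X/28.01)
M_X = 28.01 × 1.598² = 28.01 × 2.553 = 71.5 g/mol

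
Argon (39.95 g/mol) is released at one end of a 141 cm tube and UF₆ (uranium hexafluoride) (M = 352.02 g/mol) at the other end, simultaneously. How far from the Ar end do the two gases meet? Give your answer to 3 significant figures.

105 cm

In equal time, each gas travels a distance ∝ its rate ∝ 1/√M, so d_Ar/d_UF₆ = √(M_UF₆/M_Ar) = √(352.02/39.95) = 2.968.
With d_Ar + d_UF₆ = 141 cm, d_UF₆ = 141/(1 + 2.968) = 35.53 cm.
d_Ar = 141 − 35.53 = 105 cm.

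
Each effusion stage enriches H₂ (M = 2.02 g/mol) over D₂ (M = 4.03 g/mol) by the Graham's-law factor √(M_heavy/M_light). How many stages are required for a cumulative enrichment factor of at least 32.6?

11

Single-stage factor α = √(4.03/2.02), so ln α = ½ ln(1.99505) = 0.3453.
Need α^N ≥ 32.6 ⇒ N ≥ ln(32.6) / ln α = 3.484 / 0.3453 = 10.09.
Rounding up, N = 11 stages.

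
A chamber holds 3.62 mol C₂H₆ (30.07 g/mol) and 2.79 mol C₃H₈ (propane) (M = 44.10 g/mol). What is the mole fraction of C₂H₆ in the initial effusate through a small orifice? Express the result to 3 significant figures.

0.611

Effusion rate of each component ∝ n_i/√M_i (partial pressure × 1/√M).
x_C₂H₆(eff) = (n_C₂H₆/√M_C₂H₆) / (n_C₂H₆/√M_C₂H₆ + n_C₃H₈/√M_C₃H₈)
= (3.62/√30.07) / (3.62/√30.07 + 2.79/√44.10) = 0.6601/(0.6601 + 0.4201) = 0.611.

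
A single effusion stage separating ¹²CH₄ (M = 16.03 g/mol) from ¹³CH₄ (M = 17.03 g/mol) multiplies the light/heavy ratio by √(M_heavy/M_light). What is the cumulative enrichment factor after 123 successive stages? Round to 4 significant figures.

Each stage multiplies the ratio by α = √(17.03/16.03), so after 123 stages the overall factor is α^123 = (17.03/16.03)^(123/2).
= 1.06238^(123/2) = 41.33.

41.33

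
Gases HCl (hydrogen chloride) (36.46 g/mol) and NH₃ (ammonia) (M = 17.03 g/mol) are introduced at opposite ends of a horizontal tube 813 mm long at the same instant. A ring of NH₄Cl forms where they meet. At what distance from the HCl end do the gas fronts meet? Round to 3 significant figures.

330 mm

Distances travelled in equal time are proportional to diffusion rates, so d_HCl/d_NH₃ = √(M_NH₃/M_HCl) = √(17.03/36.46) = 0.6834.
With d_HCl + d_NH₃ = 813 mm, d_NH₃ = 813/(1 + 0.6834) = 482.9 mm.
d_HCl = 813 − 482.9 = 330 mm.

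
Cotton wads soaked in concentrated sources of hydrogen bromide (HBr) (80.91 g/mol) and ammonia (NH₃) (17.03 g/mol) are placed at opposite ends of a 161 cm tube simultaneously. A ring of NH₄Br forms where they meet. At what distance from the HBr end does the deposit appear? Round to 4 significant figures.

50.63 cm

In equal time, each gas travels a distance ∝ its rate ∝ 1/√M, so d_HBr/d_NH₃ = √(M_NH₃/M_HBr) = √(17.03/80.91) = 0.4588.
With d_HBr + d_NH₃ = 161 cm, d_NH₃ = 161/(1 + 0.4588) = 110.4 cm.
d_HBr = 161 − 110.4 = 50.63 cm.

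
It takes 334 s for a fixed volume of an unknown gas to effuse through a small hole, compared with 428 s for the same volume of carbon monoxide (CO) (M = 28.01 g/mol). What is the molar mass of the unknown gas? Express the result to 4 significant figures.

17.06 g/mol

Graham's law gives t_X/t_CO = √(M_X/M_CO).
334/428 = 0.7804 = √(M_X/28.01)
M_X = 28.01 × 0.7804² = 28.01 × 0.6090 = 17.06 g/mol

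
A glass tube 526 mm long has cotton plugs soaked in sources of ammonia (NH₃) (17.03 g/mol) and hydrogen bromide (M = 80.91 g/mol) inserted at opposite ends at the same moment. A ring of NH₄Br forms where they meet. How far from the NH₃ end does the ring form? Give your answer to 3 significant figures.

Graham's law gives d_NH₃/d_HBr = rate_NH₃/rate_HBr = √(M_HBr/M_NH₃) = √(80.91/17.03) = 2.180.
With d_NH₃ + d_HBr = 526 mm, d_HBr = 526/(1 + 2.180) = 165.4 mm.
d_NH₃ = 526 − 165.4 = 361 mm.

361 mm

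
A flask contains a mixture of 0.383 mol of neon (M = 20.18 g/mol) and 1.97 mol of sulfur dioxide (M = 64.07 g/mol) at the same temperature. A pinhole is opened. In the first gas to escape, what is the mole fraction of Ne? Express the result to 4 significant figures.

0.2573

Rate_i ∝ x_i/√M_i (Graham's law weighted by mole fraction), so the effusate composition follows n_i/√M_i.
So x_Ne in the escaping gas = (n_Ne/√M_Ne) / Σ(n_i/√M_i)
= (0.383/√20.18) / (0.383/√20.18 + 1.97/√64.07) = 0.08526/(0.08526 + 0.2461) = 0.2573.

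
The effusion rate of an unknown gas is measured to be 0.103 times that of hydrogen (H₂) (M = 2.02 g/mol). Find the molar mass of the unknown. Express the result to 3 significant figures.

190 g/mol

From Graham's law, rate_X/rate_H₂ = √(M_H₂/M_X).
0.103 = √(2.02/M_X)
M_X = 2.02 / 0.103² = 2.02 / 0.01061 = 190 g/mol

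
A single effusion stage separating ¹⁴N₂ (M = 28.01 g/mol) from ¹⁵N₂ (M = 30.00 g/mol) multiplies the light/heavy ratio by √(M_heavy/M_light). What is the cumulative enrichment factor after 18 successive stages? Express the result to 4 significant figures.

1.855

The single-stage factor is √(M_heavy/M_light), so 18 stages give [√(30.00/28.01)]^18 = (30.00/28.01)^(18/2).
= 1.07105^9 = 1.855.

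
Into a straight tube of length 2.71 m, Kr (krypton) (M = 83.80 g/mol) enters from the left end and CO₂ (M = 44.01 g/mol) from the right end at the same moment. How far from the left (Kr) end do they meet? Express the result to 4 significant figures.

Graham's law gives d_Kr/d_CO₂ = rate_Kr/rate_CO₂ = √(M_CO₂/M_Kr) = √(44.01/83.80) = 0.7247.
With d_Kr + d_CO₂ = 2.71 m, d_CO₂ = 2.71/(1 + 0.7247) = 1.571 m.
d_Kr = 2.71 − 1.571 = 1.139 m.

1.139 m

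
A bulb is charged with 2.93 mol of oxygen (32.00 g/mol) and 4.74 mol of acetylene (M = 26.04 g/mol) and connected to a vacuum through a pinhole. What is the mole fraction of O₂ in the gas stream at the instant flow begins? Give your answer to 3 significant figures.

The effusion rate of species i is ∝ p_i/√M_i ∝ n_i/√M_i.
So x_O₂ in the escaping gas = (n_O₂/√M_O₂) / Σ(n_i/√M_i)
= (2.93/√32.00) / (2.93/√32.00 + 4.74/√26.04) = 0.5180/(0.5180 + 0.9289) = 0.358.

0.358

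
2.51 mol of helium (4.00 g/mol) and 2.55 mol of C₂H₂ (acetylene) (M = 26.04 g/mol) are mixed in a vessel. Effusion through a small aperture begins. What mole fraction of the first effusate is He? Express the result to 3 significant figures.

The effusion rate of species i is ∝ p_i/√M_i ∝ n_i/√M_i.
x_He(eff) = (n_He/√M_He) / (n_He/√M_He + n_C₂H₂/√M_C₂H₂)
= (2.51/√4.00) / (2.51/√4.00 + 2.55/√26.04) = 1.255/(1.255 + 0.4997) = 0.715.

0.715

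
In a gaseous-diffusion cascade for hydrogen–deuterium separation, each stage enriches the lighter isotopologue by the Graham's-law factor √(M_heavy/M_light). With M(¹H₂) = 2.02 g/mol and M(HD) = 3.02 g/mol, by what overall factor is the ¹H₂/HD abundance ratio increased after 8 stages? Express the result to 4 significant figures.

The single-stage factor is √(M_heavy/M_light), so 8 stages give [√(3.02/2.02)]^8 = (3.02/2.02)^(8/2).
= 1.49505^4 = 4.996.

4.996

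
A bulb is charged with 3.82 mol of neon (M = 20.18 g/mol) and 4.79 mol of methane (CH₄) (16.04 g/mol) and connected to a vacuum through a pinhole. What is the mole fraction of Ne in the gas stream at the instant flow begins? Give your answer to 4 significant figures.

Rate_i ∝ x_i/√M_i (Graham's law weighted by mole fraction), so the effusate composition follows n_i/√M_i.
So x_Ne in the escaping gas = (n_Ne/√M_Ne) / Σ(n_i/√M_i)
= (3.82/√20.18) / (3.82/√20.18 + 4.79/√16.04) = 0.8504/(0.8504 + 1.196) = 0.4155.

0.4155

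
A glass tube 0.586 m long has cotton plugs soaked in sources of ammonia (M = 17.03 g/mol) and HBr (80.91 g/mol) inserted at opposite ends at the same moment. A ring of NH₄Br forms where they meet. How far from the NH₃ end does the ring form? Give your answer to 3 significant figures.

Graham's law gives d_NH₃/d_HBr = rate_NH₃/rate_HBr = √(M_HBr/M_NH₃) = √(80.91/17.03) = 2.180.
With d_NH₃ + d_HBr = 0.586 m, d_HBr = 0.586/(1 + 2.180) = 0.1843 m.
d_NH₃ = 0.586 − 0.1843 = 0.402 m.

0.402 m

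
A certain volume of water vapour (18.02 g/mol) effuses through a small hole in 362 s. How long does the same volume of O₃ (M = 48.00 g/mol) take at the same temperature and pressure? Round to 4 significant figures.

590.8 s

Graham's law gives t_O₃/t_H₂O = √(M_O₃/M_H₂O) = √(48.00/18.02) = √2.664 = 1.632.
So the time for O₃ is 362 × 1.632 = 590.8 s.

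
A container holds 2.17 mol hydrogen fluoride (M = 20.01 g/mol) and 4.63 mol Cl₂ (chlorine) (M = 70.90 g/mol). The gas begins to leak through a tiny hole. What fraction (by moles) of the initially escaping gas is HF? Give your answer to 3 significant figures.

Effusion rate of each component ∝ n_i/√M_i (partial pressure × 1/√M).
Mole fraction of HF in the effusate = (n_HF/√M_HF) / (n_HF/√M_HF + n_Cl₂/√M_Cl₂)
= (2.17/√20.01) / (2.17/√20.01 + 4.63/√70.90) = 0.4851/(0.4851 + 0.5499) = 0.469.

0.469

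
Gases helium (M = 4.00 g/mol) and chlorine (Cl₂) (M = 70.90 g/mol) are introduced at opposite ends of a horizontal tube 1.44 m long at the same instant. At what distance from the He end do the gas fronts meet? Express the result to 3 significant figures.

The fronts meet when d_He + d_Cl₂ = L with d_He/d_Cl₂ = √(M_Cl₂/M_He) (Graham's law). Here √(M_Cl₂/M_He) = √(70.90/4.00) = 4.210.
With d_He + d_Cl₂ = 1.44 m, d_Cl₂ = 1.44/(1 + 4.210) = 0.2764 m.
d_He = 1.44 − 0.2764 = 1.16 m.

1.16 m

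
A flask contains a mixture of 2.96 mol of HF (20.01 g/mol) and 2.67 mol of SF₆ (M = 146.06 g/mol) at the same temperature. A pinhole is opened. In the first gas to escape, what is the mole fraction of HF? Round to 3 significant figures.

The effusion rate of species i is ∝ p_i/√M_i ∝ n_i/√M_i.
So x_HF in the escaping gas = (n_HF/√M_HF) / Σ(n_i/√M_i)
= (2.96/√20.01) / (2.96/√20.01 + 2.67/√146.06) = 0.6617/(0.6617 + 0.2209) = 0.750.

0.750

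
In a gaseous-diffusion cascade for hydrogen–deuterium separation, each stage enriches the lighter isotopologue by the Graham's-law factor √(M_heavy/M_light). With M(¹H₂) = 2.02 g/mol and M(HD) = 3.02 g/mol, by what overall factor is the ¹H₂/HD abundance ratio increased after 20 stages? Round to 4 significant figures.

Each stage multiplies the ratio by α = √(3.02/2.02), so after 20 stages the overall factor is α^20 = (3.02/2.02)^(20/2).
= 1.49505^10 = 55.79.

55.79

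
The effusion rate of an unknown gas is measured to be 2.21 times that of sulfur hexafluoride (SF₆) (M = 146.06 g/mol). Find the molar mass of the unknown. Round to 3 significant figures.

29.9 g/mol

Graham's law gives rate_X/rate_SF₆ = √(M_SF₆/M_X).
2.21 = √(146.06/M_X)
M_X = 146.06 / 2.21² = 146.06 / 4.884 = 29.9 g/mol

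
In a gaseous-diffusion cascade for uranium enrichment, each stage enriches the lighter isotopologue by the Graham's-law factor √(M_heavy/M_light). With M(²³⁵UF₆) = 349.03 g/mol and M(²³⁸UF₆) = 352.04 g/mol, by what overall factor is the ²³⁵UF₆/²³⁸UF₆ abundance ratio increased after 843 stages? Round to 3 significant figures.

37.3

Each stage multiplies the ratio by α = √(352.04/349.03), so after 843 stages the overall factor is α^843 = (352.04/349.03)^(843/2).
= 1.00862^(843/2) = 37.3.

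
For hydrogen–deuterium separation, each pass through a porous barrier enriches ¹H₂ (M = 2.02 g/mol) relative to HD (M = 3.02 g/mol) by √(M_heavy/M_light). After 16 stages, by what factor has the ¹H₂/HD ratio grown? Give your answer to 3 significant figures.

25.0

After 16 stages the ratio has grown by (√(3.02/2.02))^16 = (3.02/2.02)^(16/2).
= 1.49505^8 = 25.0.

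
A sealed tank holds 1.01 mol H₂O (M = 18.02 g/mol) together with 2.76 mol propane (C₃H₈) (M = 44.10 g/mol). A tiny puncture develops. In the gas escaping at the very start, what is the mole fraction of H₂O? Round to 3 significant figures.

0.364

Rate_i ∝ x_i/√M_i (Graham's law weighted by mole fraction), so the effusate composition follows n_i/√M_i.
x_H₂O(eff) = (n_H₂O/√M_H₂O) / (n_H₂O/√M_H₂O + n_C₃H₈/√M_C₃H₈)
= (1.01/√18.02) / (1.01/√18.02 + 2.76/√44.10) = 0.2379/(0.2379 + 0.4156) = 0.364.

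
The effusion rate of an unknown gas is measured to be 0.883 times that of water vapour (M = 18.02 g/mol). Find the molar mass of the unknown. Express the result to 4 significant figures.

23.11 g/mol

Using Graham's law: rate_X/rate_H₂O = √(M_H₂O/M_X).
0.883 = √(18.02/M_X)
M_X = 18.02 / 0.883² = 18.02 / 0.7797 = 23.11 g/mol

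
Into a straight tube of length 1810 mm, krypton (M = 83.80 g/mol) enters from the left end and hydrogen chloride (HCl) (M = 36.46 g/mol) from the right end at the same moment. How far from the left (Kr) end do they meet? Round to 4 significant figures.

719.4 mm

Distances travelled in equal time are proportional to diffusion rates, so d_Kr/d_HCl = √(M_HCl/M_Kr) = √(36.46/83.80) = 0.6596.
With d_Kr + d_HCl = 1810 mm, d_HCl = 1810/(1 + 0.6596) = 1091 mm.
d_Kr = 1810 − 1091 = 719.4 mm.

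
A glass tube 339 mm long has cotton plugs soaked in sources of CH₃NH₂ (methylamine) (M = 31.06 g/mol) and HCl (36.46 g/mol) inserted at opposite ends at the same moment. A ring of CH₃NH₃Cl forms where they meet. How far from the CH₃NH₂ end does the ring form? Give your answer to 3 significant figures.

176 mm

The fronts meet when d_CH₃NH₂ + d_HCl = L with d_CH₃NH₂/d_HCl = √(M_HCl/M_CH₃NH₂) (Graham's law). Here √(M_HCl/M_CH₃NH₂) = √(36.46/31.06) = 1.083.
With d_CH₃NH₂ + d_HCl = 339 mm, d_HCl = 339/(1 + 1.083) = 162.7 mm.
d_CH₃NH₂ = 339 − 162.7 = 176 mm.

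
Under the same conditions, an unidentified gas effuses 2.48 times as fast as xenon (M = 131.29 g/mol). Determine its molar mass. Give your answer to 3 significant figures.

21.3 g/mol

Using Graham's law: rate_X/rate_Xe = √(M_Xe/M_X).
2.48 = √(131.29/M_X)
M_X = 131.29 / 2.48² = 131.29 / 6.150 = 21.3 g/mol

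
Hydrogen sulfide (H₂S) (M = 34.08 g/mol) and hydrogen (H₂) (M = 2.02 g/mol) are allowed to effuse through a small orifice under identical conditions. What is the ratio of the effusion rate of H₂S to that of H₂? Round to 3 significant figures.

Using Graham's law: rate_H₂S/rate_H₂ = √(M_H₂/M_H₂S) = √(2.02/34.08) = √0.05927 = 0.243.

0.243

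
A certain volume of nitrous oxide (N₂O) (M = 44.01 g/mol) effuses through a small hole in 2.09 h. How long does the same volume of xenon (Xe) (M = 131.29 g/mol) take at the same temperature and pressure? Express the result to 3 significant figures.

Since effusion rate ∝ 1/√M, t_Xe/t_N₂O = √(M_Xe/M_N₂O) = √(131.29/44.01) = √2.983 = 1.727.
So the time for Xe is 2.09 × 1.727 = 3.61 h.

3.61 h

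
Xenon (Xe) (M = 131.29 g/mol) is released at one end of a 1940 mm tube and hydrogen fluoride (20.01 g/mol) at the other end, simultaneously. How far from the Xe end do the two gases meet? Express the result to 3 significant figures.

In equal time, each gas travels a distance ∝ its rate ∝ 1/√M, so d_Xe/d_HF = √(M_HF/M_Xe) = √(20.01/131.29) = 0.3904.
With d_Xe + d_HF = 1940 mm, d_HF = 1940/(1 + 0.3904) = 1395 mm.
d_Xe = 1940 − 1395 = 545 mm.

545 mm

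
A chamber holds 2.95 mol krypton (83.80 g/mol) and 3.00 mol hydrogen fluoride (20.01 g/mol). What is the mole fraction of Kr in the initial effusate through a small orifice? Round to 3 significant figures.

0.325

Rate_i ∝ x_i/√M_i (Graham's law weighted by mole fraction), so the effusate composition follows n_i/√M_i.
x_Kr(eff) = (n_Kr/√M_Kr) / (n_Kr/√M_Kr + n_HF/√M_HF)
= (2.95/√83.80) / (2.95/√83.80 + 3.00/√20.01) = 0.3223/(0.3223 + 0.6707) = 0.325.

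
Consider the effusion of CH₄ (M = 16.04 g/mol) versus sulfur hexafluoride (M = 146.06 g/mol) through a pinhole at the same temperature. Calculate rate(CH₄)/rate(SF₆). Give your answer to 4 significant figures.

Graham's law gives rate_CH₄/rate_SF₆ = √(M_SF₆/M_CH₄) = √(146.06/16.04) = √9.106 = 3.018.

3.018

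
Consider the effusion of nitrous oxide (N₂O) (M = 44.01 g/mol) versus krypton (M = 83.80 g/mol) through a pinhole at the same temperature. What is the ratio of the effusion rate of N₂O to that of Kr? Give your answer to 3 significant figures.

1.38

Since effusion rate ∝ 1/√M, rate_N₂O/rate_Kr = √(M_Kr/M_N₂O) = √(83.80/44.01) = √1.904 = 1.38.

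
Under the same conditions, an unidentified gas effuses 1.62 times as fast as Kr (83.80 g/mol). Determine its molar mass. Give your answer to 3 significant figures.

31.9 g/mol

From Graham's law, rate_X/rate_Kr = √(M_Kr/M_X).
1.62 = √(83.80/M_X)
M_X = 83.80 / 1.62² = 83.80 / 2.624 = 31.9 g/mol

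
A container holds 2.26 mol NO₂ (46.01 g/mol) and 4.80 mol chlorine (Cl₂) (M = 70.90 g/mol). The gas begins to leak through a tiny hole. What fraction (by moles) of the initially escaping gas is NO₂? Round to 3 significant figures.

0.369

The effusion rate of species i is ∝ p_i/√M_i ∝ n_i/√M_i.
x_NO₂(eff) = (n_NO₂/√M_NO₂) / (n_NO₂/√M_NO₂ + n_Cl₂/√M_Cl₂)
= (2.26/√46.01) / (2.26/√46.01 + 4.80/√70.90) = 0.3332/(0.3332 + 0.5701) = 0.369.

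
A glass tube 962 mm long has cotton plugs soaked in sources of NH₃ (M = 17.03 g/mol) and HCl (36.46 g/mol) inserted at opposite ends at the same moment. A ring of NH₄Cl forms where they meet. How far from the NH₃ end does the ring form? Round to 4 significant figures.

571.4 mm

Graham's law gives d_NH₃/d_HCl = rate_NH₃/rate_HCl = √(M_HCl/M_NH₃) = √(36.46/17.03) = 1.463.
With d_NH₃ + d_HCl = 962 mm, d_HCl = 962/(1 + 1.463) = 390.6 mm.
d_NH₃ = 962 − 390.6 = 571.4 mm.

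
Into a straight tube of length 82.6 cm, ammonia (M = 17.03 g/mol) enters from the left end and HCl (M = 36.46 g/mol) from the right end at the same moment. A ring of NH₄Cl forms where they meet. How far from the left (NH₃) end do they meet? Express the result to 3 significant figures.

49.1 cm

Distances travelled in equal time are proportional to diffusion rates, so d_NH₃/d_HCl = √(M_HCl/M_NH₃) = √(36.46/17.03) = 1.463.
With d_NH₃ + d_HCl = 82.6 cm, d_HCl = 82.6/(1 + 1.463) = 33.53 cm.
d_NH₃ = 82.6 − 33.53 = 49.1 cm.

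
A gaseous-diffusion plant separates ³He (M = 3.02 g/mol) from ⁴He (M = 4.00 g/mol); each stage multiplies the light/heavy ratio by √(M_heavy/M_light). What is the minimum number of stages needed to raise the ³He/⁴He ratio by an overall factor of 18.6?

Per stage α = (4.00/3.02)^(1/2) = 1.32450^0.5, giving ln α = 0.1405.
Need α^N ≥ 18.6 ⇒ N ≥ ln(18.6) / ln α = 2.923 / 0.1405 = 20.80.
Minimum whole number of stages: N = 21.

21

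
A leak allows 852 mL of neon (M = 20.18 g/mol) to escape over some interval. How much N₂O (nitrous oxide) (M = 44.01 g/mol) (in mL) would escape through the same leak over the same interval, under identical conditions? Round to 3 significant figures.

577 mL

Since effusion rate ∝ 1/√M, rate_N₂O/rate_Ne = √(M_Ne/M_N₂O) = √(20.18/44.01) = √0.4585 = 0.6772.
So the volume for N₂O is 852 × 0.6772 = 577 mL.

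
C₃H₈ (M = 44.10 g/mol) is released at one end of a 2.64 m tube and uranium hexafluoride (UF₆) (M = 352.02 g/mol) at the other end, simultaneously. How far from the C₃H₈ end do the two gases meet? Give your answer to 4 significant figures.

The fronts meet when d_C₃H₈ + d_UF₆ = L with d_C₃H₈/d_UF₆ = √(M_UF₆/M_C₃H₈) (Graham's law). Here √(M_UF₆/M_C₃H₈) = √(352.02/44.10) = 2.825.
With d_C₃H₈ + d_UF₆ = 2.64 m, d_UF₆ = 2.64/(1 + 2.825) = 0.6901 m.
d_C₃H₈ = 2.64 − 0.6901 = 1.950 m.

1.950 m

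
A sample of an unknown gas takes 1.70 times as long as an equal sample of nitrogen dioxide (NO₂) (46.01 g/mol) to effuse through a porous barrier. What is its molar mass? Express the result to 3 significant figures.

133 g/mol

Since effusion rate ∝ 1/√M, t_X/t_NO₂ = √(M_X/M_NO₂).
1.70 = √(M_X/46.01)
M_X = 46.01 × 1.70² = 46.01 × 2.890 = 133 g/mol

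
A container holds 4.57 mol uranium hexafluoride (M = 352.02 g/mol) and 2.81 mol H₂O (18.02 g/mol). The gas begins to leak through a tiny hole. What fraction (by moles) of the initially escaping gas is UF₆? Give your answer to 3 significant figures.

0.269

Each component's effusion rate ∝ (its partial pressure)·(1/√M) ∝ n_i/√M_i.
So x_UF₆ in the escaping gas = (n_UF₆/√M_UF₆) / Σ(n_i/√M_i)
= (4.57/√352.02) / (4.57/√352.02 + 2.81/√18.02) = 0.2436/(0.2436 + 0.6620) = 0.269.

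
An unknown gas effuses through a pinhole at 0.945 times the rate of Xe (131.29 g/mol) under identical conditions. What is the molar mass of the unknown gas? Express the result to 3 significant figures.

From Graham's law, rate_X/rate_Xe = √(M_Xe/M_X).
0.945 = √(131.29/M_X)
M_X = 131.29 / 0.945² = 131.29 / 0.8930 = 147 g/mol

147 g/mol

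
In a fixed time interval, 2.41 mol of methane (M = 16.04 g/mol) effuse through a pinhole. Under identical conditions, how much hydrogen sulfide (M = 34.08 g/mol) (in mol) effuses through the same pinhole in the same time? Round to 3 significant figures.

1.65 mol

From Graham's law, rate_H₂S/rate_CH₄ = √(M_CH₄/M_H₂S) = √(16.04/34.08) = √0.4707 = 0.6860.
So the amount for H₂S is 2.41 × 0.6860 = 1.65 mol.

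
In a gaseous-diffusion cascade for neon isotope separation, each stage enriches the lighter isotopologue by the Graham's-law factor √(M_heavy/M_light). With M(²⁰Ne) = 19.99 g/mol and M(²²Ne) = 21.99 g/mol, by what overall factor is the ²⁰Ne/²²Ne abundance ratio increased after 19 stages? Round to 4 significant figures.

After 19 stages the ratio has grown by (√(21.99/19.99))^19 = (21.99/19.99)^(19/2).
= 1.10005^(19/2) = 2.474.

2.474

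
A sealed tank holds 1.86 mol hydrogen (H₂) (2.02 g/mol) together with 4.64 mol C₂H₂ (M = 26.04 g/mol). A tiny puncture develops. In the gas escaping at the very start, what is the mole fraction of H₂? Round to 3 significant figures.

Effusion rate of each component ∝ n_i/√M_i (partial pressure × 1/√M).
So x_H₂ in the escaping gas = (n_H₂/√M_H₂) / Σ(n_i/√M_i)
= (1.86/√2.02) / (1.86/√2.02 + 4.64/√26.04) = 1.309/(1.309 + 0.9093) = 0.590.

0.590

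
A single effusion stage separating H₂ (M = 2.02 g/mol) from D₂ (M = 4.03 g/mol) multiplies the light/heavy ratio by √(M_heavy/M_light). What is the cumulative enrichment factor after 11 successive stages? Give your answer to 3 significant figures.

44.6

After 11 stages the ratio has grown by (√(4.03/2.02))^11 = (4.03/2.02)^(11/2).
= 1.99505^(11/2) = 44.6.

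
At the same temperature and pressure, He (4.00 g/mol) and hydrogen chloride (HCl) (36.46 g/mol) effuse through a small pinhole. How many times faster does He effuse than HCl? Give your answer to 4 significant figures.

Graham's law gives rate_He/rate_HCl = √(M_HCl/M_He) = √(36.46/4.00) = √9.115 = 3.019.

3.019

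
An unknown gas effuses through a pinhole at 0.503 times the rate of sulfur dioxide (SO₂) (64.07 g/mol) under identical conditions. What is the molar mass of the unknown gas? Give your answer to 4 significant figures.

253.2 g/mol

Using Graham's law: rate_X/rate_SO₂ = √(M_SO₂/M_X).
0.503 = √(64.07/M_X)
M_X = 64.07 / 0.503² = 64.07 / 0.2530 = 253.2 g/mol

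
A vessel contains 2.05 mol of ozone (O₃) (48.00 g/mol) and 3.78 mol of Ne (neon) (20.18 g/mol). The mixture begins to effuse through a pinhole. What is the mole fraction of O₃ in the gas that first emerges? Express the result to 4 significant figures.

0.2602

Rate_i ∝ x_i/√M_i (Graham's law weighted by mole fraction), so the effusate composition follows n_i/√M_i.
x_O₃(eff) = (n_O₃/√M_O₃) / (n_O₃/√M_O₃ + n_Ne/√M_Ne)
= (2.05/√48.00) / (2.05/√48.00 + 3.78/√20.18) = 0.2959/(0.2959 + 0.8415) = 0.2602.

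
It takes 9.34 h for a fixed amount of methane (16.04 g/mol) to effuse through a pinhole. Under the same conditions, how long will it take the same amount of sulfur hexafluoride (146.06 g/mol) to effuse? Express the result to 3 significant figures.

Since effusion rate ∝ 1/√M, t_SF₆/t_CH₄ = √(M_SF₆/M_CH₄) = √(146.06/16.04) = √9.106 = 3.018.
So the time for SF₆ is 9.34 × 3.018 = 28.2 h.

28.2 h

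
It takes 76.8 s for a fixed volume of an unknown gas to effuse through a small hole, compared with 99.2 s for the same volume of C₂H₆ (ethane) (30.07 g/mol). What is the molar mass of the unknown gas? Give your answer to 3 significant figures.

By Graham's law, t_X/t_C₂H₆ = √(M_X/M_C₂H₆).
76.8/99.2 = 0.7742 = √(M_X/30.07)
M_X = 30.07 × 0.7742² = 30.07 × 0.5994 = 18.0 g/mol

18.0 g/mol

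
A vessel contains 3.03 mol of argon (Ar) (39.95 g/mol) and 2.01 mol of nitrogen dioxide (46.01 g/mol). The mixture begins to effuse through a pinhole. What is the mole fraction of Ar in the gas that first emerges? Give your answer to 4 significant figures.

Effusion rate of each component ∝ n_i/√M_i (partial pressure × 1/√M).
So x_Ar in the escaping gas = (n_Ar/√M_Ar) / Σ(n_i/√M_i)
= (3.03/√39.95) / (3.03/√39.95 + 2.01/√46.01) = 0.4794/(0.4794 + 0.2963) = 0.6180.

0.6180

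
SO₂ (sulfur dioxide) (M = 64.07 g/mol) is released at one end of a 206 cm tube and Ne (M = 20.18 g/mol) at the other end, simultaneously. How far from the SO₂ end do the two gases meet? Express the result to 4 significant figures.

Distances travelled in equal time are proportional to diffusion rates, so d_SO₂/d_Ne = √(M_Ne/M_SO₂) = √(20.18/64.07) = 0.5612.
With d_SO₂ + d_Ne = 206 cm, d_Ne = 206/(1 + 0.5612) = 131.9 cm.
d_SO₂ = 206 − 131.9 = 74.05 cm.

74.05 cm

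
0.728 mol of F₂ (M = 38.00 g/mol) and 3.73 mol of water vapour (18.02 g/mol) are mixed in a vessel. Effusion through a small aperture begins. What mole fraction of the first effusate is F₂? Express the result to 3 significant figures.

0.118

The effusion rate of species i is ∝ p_i/√M_i ∝ n_i/√M_i.
Mole fraction of F₂ in the effusate = (n_F₂/√M_F₂) / (n_F₂/√M_F₂ + n_H₂O/√M_H₂O)
= (0.728/√38.00) / (0.728/√38.00 + 3.73/√18.02) = 0.1181/(0.1181 + 0.8787) = 0.118.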